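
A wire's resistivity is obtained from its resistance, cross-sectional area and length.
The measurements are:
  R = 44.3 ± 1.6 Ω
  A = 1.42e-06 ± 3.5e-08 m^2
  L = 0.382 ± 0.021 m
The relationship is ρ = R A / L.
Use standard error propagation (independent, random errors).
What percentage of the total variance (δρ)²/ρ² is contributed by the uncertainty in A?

(δρ/ρ)² = (1·δR/R)² + (1·δA/A)² + (-1·δL/L)²
  R term: (1×0.0361)² = 0.00130
  A term: (1×0.0246)² = 0.000608
  L term: (-1×0.0550)² = 0.00302
Total = 0.00493. Share from A = 0.000608/0.00493 = 0.123.

12.3%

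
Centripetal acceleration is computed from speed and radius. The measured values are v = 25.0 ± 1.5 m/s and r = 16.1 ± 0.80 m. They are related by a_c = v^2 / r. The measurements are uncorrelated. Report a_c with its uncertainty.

38.8 ± 5.04 m/s^2

Each factor contributes (exponent × relative error)² to (δa_c/a_c)²:
  (2·δv/v)² = (2×0.0600)² = 0.0144;  (-1·δr/r)² = (-1×0.0497)² = 0.00247
δa_c/a_c = √(0.0169) = 0.130
a_c = 38.8 m/s^2, so δa_c = 0.130 × 38.8 = 5.04 m/s^2.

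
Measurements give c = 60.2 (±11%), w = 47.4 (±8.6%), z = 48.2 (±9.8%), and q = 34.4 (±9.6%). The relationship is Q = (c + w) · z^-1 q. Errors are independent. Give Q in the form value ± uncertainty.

76.8 ± 11.9

Let u = c + w = 108. δu = √(δc² + δw²) = √(43.9 + 16.6) = 7.78, so δu/u = 0.0723.
Q is then a monomial in u, z, q:
δQ/Q = √((δu/u)² + (-1·δz/z)² + (1·δq/q)²) = √(0.00522 + 0.00960 + 0.00922) = 0.155
Q = 76.8, so δQ = 0.155 × 76.8 = 11.9.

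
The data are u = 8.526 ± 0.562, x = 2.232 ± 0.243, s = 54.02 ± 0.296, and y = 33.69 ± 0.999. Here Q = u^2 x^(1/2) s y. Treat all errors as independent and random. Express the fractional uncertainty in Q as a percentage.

Each factor contributes (exponent × relative error)² to (δQ/Q)²:
  (2·δu/u)² = (2×0.0659)² = 0.0174;  (½·δx/x)² = (0.5×0.109)² = 0.00296;  (1·δs/s)² = (1×0.00548)² = 3e-05;  (1·δy/y)² = (1×0.0297)² = 0.000879
δQ/Q = √(0.0213) = 0.146

14.6%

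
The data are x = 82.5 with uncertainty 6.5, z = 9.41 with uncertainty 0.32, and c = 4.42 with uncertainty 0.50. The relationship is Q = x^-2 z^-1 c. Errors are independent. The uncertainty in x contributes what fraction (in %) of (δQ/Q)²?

(δQ/Q)² = (-2·δx/x)² + (-1·δz/z)² + (1·δc/c)²
  x term: (-2×0.0788)² = 0.0248
  z term: (-1×0.0340)² = 0.00116
  c term: (1×0.113)² = 0.0128
Total = 0.0388. Share from x = 0.0248/0.0388 = 0.640.

64.0%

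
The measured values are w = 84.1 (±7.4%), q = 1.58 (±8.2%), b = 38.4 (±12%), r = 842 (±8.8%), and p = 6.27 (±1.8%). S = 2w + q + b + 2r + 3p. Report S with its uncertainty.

1910 ± 149

For a sum/difference, combine absolute errors in quadrature:
  (2·δw)² = 155;  (δq)² = 0.0168;  (δb)² = 21.2;  (2·δr)² = 22000;  (3·δp)² = 0.115
δS = √(22100) = 149
S = 1910.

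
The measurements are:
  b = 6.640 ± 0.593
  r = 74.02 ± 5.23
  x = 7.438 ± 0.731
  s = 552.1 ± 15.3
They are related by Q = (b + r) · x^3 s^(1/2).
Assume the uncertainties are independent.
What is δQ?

Let u = b + r = 80.66. δu = √(δb² + δr²) = √(0.352 + 27.4) = 5.26, so δu/u = 0.0653.
Q is then a monomial in u, x, s:
δQ/Q = √((δu/u)² + (3·δx/x)² + (½·δs/s)²) = √(0.00426 + 0.0869 + 0.000192) = 0.302
Q = 779900, so δQ = 0.302 × 779900 = 2.36e+05.

2.36e+05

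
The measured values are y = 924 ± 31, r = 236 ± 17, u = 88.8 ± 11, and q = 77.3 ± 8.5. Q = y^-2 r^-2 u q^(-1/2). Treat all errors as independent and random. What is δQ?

Products/powers → add relative errors in quadrature, weighted by exponent:
  (-2·δy/y)² = (-2×0.0335)² = 0.00450;  (-2·δr/r)² = (-2×0.0720)² = 0.0208;  (1·δu/u)² = (1×0.124)² = 0.0153;  (−½·δq/q)² = (-0.5×0.110)² = 0.00302
δQ/Q = √(0.0436) = 0.209
Q = 2.12e-10, so δQ = 0.209 × 2.12e-10 = 4.44e-11.

4.44e-11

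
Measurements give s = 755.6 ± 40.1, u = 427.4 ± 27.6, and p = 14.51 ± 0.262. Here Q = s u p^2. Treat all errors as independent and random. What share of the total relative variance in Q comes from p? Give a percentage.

(δQ/Q)² = (1·δs/s)² + (1·δu/u)² + (2·δp/p)²
  s term: (1×0.0531)² = 0.00282
  u term: (1×0.0646)² = 0.00417
  p term: (2×0.0181)² = 0.00130
Total = 0.00829. Share from p = 0.00130/0.00829 = 0.157.

15.7%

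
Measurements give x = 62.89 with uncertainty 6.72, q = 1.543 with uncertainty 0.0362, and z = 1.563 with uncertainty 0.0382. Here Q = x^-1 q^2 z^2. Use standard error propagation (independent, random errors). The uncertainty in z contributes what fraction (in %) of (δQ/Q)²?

(δQ/Q)² = (-1·δx/x)² + (2·δq/q)² + (2·δz/z)²
  x term: (-1×0.107)² = 0.0114
  q term: (2×0.0235)² = 0.00220
  z term: (2×0.0244)² = 0.00239
Total = 0.0160. Share from z = 0.00239/0.0160 = 0.149.

14.9%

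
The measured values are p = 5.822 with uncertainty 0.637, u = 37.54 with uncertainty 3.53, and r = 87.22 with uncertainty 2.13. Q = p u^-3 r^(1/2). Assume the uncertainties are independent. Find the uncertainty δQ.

Q is a product of powers, so relative uncertainties combine in quadrature:
  (1·δp/p)² = (1×0.109)² = 0.0120;  (-3·δu/u)² = (-3×0.0940)² = 0.0796;  (½·δr/r)² = (0.5×0.0244)² = 0.000149
δQ/Q = √(0.0917) = 0.303
Q = 0.001028, so δQ = 0.303 × 0.001028 = 0.000311.

0.000311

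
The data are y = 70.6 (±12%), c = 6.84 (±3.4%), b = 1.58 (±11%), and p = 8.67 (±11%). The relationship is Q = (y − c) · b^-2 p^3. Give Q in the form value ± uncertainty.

Let u = y − c = 63.8. δu = √(δy² + δc²) = √(71.8 + 0.0541) = 8.48, so δu/u = 0.133.
Q is then a monomial in u, b, p:
δQ/Q = √((δu/u)² + (-2·δb/b)² + (3·δp/p)²) = √(0.0177 + 0.0484 + 0.109) = 0.418
Q = 16600, so δQ = 0.418 × 16600 = 6960.

16600 ± 6960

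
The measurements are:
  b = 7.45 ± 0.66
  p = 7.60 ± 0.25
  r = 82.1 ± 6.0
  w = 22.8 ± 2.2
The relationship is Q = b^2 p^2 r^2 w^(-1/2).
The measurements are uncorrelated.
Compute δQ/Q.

0.244

Since Q is a product/quotient, work with relative uncertainties:
  (2·δb/b)² = (2×0.0886)² = 0.0314;  (2·δp/p)² = (2×0.0329)² = 0.00433;  (2·δr/r)² = (2×0.0731)² = 0.0214;  (−½·δw/w)² = (-0.5×0.0965)² = 0.00233
δQ/Q = √(0.0594) = 0.244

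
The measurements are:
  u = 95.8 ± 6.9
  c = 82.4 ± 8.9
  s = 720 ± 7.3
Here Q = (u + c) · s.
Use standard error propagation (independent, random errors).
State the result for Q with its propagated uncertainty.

Let w = u + c = 178. δw = √(δu² + δc²) = √(47.6 + 79.2) = 11.3, so δw/w = 0.0632.
Q is then a monomial in w, s:
δQ/Q = √((δw/w)² + (1·δs/s)²) = √(0.00399 + 0.000103) = 0.0640
Q = 1.28e+05, so δQ = 0.0640 × 1.28e+05 = 8210.

(1.28 ± 0.0821) × 10^5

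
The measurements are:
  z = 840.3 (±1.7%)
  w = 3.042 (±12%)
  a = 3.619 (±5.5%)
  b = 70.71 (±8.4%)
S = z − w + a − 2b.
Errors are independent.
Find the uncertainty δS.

18.6

S is a linear combination, so absolute uncertainties add in quadrature:
  (δz)² = 204;  (δw)² = 0.133;  (δa)² = 0.0396;  (2·δb)² = 141
δS = √(345) = 18.6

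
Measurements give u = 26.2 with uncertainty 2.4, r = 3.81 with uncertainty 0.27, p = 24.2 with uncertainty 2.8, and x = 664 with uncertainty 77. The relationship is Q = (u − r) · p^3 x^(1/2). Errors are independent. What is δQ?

3.01e+06

Let w = u − r = 22.4. δw = √(δu² + δr²) = √(5.76 + 0.0729) = 2.42, so δw/w = 0.108.
Q is then a monomial in w, p, x:
δQ/Q = √((δw/w)² + (3·δp/p)² + (½·δx/x)²) = √(0.0116 + 0.120 + 0.00336) = 0.368
Q = 8.18e+06, so δQ = 0.368 × 8.18e+06 = 3.01e+06.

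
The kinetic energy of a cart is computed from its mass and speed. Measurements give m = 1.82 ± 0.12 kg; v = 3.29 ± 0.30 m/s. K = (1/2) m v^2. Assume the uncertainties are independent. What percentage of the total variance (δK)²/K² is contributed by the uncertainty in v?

88.4%

(δK/K)² = (1·δm/m)² + (2·δv/v)²
  m term: (1×0.0659)² = 0.00435
  v term: (2×0.0912)² = 0.0333
Total = 0.0376. Share from v = 0.0333/0.0376 = 0.884.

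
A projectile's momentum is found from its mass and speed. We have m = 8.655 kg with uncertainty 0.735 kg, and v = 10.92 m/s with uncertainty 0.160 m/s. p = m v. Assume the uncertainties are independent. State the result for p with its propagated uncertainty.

94.51 ± 8.14 kg·m/s

Relative error in a monomial: (δp/p)² = Σ (nᵢ · δxᵢ/xᵢ)².
  (1·δm/m)² = (1×0.0849)² = 0.00721;  (1·δv/v)² = (1×0.0147)² = 0.000215
δp/p = √(0.00743) = 0.0862
p = 94.51 kg·m/s, so δp = 0.0862 × 94.51 = 8.14 kg·m/s.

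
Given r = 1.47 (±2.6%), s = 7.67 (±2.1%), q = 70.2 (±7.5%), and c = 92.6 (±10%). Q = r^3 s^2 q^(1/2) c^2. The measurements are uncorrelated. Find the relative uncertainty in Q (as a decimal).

0.222

Each factor contributes (exponent × relative error)² to (δQ/Q)²:
  (3·δr/r)² = (3×0.0260)² = 0.00608;  (2·δs/s)² = (2×0.0210)² = 0.00176;  (½·δq/q)² = (0.5×0.0750)² = 0.00141;  (2·δc/c)² = (2×0.100)² = 0.0400
δQ/Q = √(0.0493) = 0.222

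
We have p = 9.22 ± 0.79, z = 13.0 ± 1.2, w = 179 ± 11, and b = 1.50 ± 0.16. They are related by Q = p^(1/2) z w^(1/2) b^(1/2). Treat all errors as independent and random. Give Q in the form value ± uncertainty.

647 ± 76.9

Products/powers → add relative errors in quadrature, weighted by exponent:
  (½·δp/p)² = (0.5×0.0857)² = 0.00184;  (1·δz/z)² = (1×0.0923)² = 0.00852;  (½·δw/w)² = (0.5×0.0615)² = 0.000944;  (½·δb/b)² = (0.5×0.107)² = 0.00284
δQ/Q = √(0.0141) = 0.119
Q = 647, so δQ = 0.119 × 647 = 76.9.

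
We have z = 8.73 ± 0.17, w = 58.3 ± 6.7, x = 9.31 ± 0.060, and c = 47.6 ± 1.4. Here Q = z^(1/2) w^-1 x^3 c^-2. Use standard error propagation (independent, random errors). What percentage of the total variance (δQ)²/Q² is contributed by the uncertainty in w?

(δQ/Q)² = (½·δz/z)² + (-1·δw/w)² + (3·δx/x)² + (-2·δc/c)²
  z term: (0.5×0.0195)² = 9.48e-05
  w term: (-1×0.115)² = 0.0132
  x term: (3×0.00644)² = 0.000374
  c term: (-2×0.0294)² = 0.00346
Total = 0.0171. Share from w = 0.0132/0.0171 = 0.771.

77.1%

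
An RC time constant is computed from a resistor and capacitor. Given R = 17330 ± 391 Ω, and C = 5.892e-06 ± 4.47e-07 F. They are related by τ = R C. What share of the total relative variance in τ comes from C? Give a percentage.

(δτ/τ)² = (1·δR/R)² + (1·δC/C)²
  R term: (1×0.0226)² = 0.000509
  C term: (1×0.0759)² = 0.00576
Total = 0.00626. Share from C = 0.00576/0.00626 = 0.919.

91.9%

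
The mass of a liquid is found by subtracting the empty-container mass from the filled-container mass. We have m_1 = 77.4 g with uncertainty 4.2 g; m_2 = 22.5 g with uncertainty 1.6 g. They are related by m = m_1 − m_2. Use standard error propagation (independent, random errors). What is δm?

Sums and differences: (δm)² = Σ (cᵢ δxᵢ)².
  (δm_1)² = 17.6;  (δm_2)² = 2.56
δm = √(20.2) = 4.49 g

4.49 g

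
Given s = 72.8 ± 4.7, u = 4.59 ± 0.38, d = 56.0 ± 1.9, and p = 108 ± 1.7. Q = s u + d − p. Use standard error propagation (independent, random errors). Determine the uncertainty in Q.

Let w = s·u = 334. δw/w = √((1·δs/s)² + (1·δu/u)²) = √(0.00417 + 0.00685) = 0.105, so δw = 35.1.
Q = w + d − p: δQ = √(δw² + δd² + δp²) = √(1230 + 3.61 + 2.89) = 35.2

35.2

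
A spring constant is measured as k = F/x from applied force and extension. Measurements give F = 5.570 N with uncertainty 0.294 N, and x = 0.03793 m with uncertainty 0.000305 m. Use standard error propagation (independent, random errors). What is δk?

7.84 N/m

For a monomial k ∝ F, x^-1, fractional errors add in quadrature:
  (1·δF/F)² = (1×0.0528)² = 0.00279;  (-1·δx/x)² = (-1×0.00804)² = 6.47e-05
δk/k = √(0.00285) = 0.0534
k = 146.8 N/m, so δk = 0.0534 × 146.8 = 7.84 N/m.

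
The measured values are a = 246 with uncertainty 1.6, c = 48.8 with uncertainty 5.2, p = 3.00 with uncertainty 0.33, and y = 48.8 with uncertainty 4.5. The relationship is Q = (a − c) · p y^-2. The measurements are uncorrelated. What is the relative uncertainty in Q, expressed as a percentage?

21.7%

Let u = a − c = 197. δu = √(δa² + δc²) = √(2.56 + 27.0) = 5.44, so δu/u = 0.0276.
Q is then a monomial in u, p, y:
δQ/Q = √((δu/u)² + (1·δp/p)² + (-2·δy/y)²) = √(0.000761 + 0.0121 + 0.0340) = 0.217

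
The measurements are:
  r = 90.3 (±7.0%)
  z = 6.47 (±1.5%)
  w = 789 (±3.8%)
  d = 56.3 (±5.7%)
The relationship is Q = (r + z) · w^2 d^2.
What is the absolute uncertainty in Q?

2.9e+10

Let u = r + z = 96.8. δu = √(δr² + δz²) = √(40.0 + 0.00942) = 6.32, so δu/u = 0.0653.
Q is then a monomial in u, w, d:
δQ/Q = √((δu/u)² + (2·δw/w)² + (2·δd/d)²) = √(0.00427 + 0.00578 + 0.0130) = 0.152
Q = 1.91e+11, so δQ = 0.152 × 1.91e+11 = 2.9e+10.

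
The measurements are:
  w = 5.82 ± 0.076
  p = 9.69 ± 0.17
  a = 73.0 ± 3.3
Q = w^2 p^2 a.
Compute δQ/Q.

Since Q is a product/quotient, work with relative uncertainties:
  (2·δw/w)² = (2×0.0131)² = 0.000682;  (2·δp/p)² = (2×0.0175)² = 0.00123;  (1·δa/a)² = (1×0.0452)² = 0.00204
δQ/Q = √(0.00396) = 0.0629

0.0629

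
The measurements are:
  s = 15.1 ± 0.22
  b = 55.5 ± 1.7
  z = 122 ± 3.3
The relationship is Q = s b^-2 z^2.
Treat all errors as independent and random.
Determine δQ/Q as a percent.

Each factor contributes (exponent × relative error)² to (δQ/Q)²:
  (1·δs/s)² = (1×0.0146)² = 0.000212;  (-2·δb/b)² = (-2×0.0306)² = 0.00375;  (2·δz/z)² = (2×0.0270)² = 0.00293
δQ/Q = √(0.00689) = 0.0830

8.30%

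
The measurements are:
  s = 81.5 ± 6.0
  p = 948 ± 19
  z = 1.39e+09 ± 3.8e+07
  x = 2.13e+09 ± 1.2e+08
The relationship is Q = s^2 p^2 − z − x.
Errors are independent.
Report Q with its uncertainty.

(2.45 ± 0.920) × 10^9

Let w = s^2·p^2 = 5.97e+09. δw/w = √((2·δs/s)² + (2·δp/p)²) = √(0.0217 + 0.00161) = 0.153, so δw = 9.11e+08.
Q = w − z − x: δQ = √(δw² + δz² + δx²) = √(8.3e+17 + 1.44e+15 + 1.44e+16) = 9.2e+08
Q = 2.45e+09.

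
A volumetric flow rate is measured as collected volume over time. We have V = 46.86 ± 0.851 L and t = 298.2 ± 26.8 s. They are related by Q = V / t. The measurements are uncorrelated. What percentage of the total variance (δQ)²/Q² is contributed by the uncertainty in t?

96.1%

(δQ/Q)² = (1·δV/V)² + (-1·δt/t)²
  V term: (1×0.0182)² = 0.000330
  t term: (-1×0.0899)² = 0.00808
Total = 0.00841. Share from t = 0.00808/0.00841 = 0.961.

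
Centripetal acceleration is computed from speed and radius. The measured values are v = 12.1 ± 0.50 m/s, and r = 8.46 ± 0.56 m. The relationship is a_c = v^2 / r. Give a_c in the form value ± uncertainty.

17.3 ± 1.83 m/s^2

For a monomial a_c ∝ v^2, r^-1, fractional errors add in quadrature:
  (2·δv/v)² = (2×0.0413)² = 0.00683;  (-1·δr/r)² = (-1×0.0662)² = 0.00438
δa_c/a_c = √(0.0112) = 0.106
a_c = 17.3 m/s^2, so δa_c = 0.106 × 17.3 = 1.83 m/s^2.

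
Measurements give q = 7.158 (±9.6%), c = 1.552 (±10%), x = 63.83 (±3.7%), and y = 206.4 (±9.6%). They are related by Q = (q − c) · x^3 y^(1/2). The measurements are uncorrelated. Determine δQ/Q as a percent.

17.4%

Let u = q − c = 5.606. δu = √(δq² + δc²) = √(0.472 + 0.0241) = 0.704, so δu/u = 0.126.
Q is then a monomial in u, x, y:
δQ/Q = √((δu/u)² + (3·δx/x)² + (½·δy/y)²) = √(0.0158 + 0.0123 + 0.00230) = 0.174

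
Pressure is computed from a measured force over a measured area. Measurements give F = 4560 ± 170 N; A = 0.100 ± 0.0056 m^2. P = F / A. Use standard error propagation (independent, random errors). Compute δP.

P is a product of powers, so relative uncertainties combine in quadrature:
  (1·δF/F)² = (1×0.0373)² = 0.00139;  (-1·δA/A)² = (-1×0.0560)² = 0.00314
δP/P = √(0.00453) = 0.0673
P = 45600 Pa, so δP = 0.0673 × 45600 = 3070 Pa.

3070 Pa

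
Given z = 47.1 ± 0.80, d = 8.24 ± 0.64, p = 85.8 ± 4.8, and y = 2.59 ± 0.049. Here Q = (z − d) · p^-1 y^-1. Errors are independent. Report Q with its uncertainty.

0.175 ± 0.0113

Let u = z − d = 38.9. δu = √(δz² + δd²) = √(0.640 + 0.410) = 1.02, so δu/u = 0.0264.
Q is then a monomial in u, p, y:
δQ/Q = √((δu/u)² + (-1·δp/p)² + (-1·δy/y)²) = √(0.000695 + 0.00313 + 0.000358) = 0.0647
Q = 0.175, so δQ = 0.0647 × 0.175 = 0.0113.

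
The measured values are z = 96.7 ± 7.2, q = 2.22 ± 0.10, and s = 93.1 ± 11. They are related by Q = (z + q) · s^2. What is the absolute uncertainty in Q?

Let u = z + q = 98.9. δu = √(δz² + δq²) = √(51.8 + 0.0100) = 7.20, so δu/u = 0.0728.
Q is then a monomial in u, s:
δQ/Q = √((δu/u)² + (2·δs/s)²) = √(0.00530 + 0.0558) = 0.247
Q = 8.57e+05, so δQ = 0.247 × 8.57e+05 = 2.12e+05.

2.12e+05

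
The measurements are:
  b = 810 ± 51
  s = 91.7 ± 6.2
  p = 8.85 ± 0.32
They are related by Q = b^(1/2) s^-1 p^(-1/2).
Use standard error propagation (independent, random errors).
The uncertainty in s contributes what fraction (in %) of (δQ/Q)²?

77.6%

(δQ/Q)² = (½·δb/b)² + (-1·δs/s)² + (−½·δp/p)²
  b term: (0.5×0.0630)² = 0.000991
  s term: (-1×0.0676)² = 0.00457
  p term: (-0.5×0.0362)² = 0.000327
Total = 0.00589. Share from s = 0.00457/0.00589 = 0.776.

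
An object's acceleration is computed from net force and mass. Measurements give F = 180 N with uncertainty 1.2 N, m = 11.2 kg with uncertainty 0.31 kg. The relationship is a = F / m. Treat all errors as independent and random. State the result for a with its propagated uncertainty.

a is a product of powers, so relative uncertainties combine in quadrature:
  (1·δF/F)² = (1×0.00667)² = 4.44e-05;  (-1·δm/m)² = (-1×0.0277)² = 0.000766
δa/a = √(0.000811) = 0.0285
a = 16.1 m/s^2, so δa = 0.0285 × 16.1 = 0.458 m/s^2.

16.1 ± 0.458 m/s^2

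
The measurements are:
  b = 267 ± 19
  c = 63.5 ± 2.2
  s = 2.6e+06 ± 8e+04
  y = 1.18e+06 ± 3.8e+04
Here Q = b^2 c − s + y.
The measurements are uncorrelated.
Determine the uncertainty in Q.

Let p = b^2·c = 4.53e+06. δp/p = √((2·δb/b)² + (1·δc/c)²) = √(0.0203 + 0.00120) = 0.146, so δp = 6.63e+05.
Q = p − s + y: δQ = √(δp² + δs² + δy²) = √(4.4e+11 + 6.4e+09 + 1.44e+09) = 6.69e+05

6.69e+05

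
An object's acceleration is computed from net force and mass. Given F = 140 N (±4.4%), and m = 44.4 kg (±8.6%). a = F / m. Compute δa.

0.305 m/s^2

Relative error in a monomial: (δa/a)² = Σ (nᵢ · δxᵢ/xᵢ)².
  (1·δF/F)² = (1×0.0440)² = 0.00194;  (-1·δm/m)² = (-1×0.0860)² = 0.00740
δa/a = √(0.00933) = 0.0966
a = 3.15 m/s^2, so δa = 0.0966 × 3.15 = 0.305 m/s^2.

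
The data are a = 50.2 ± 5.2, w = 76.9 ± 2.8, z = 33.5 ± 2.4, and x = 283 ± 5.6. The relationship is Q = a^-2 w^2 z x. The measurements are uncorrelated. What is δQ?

Products/powers → add relative errors in quadrature, weighted by exponent:
  (-2·δa/a)² = (-2×0.104)² = 0.0429;  (2·δw/w)² = (2×0.0364)² = 0.00530;  (1·δz/z)² = (1×0.0716)² = 0.00513;  (1·δx/x)² = (1×0.0198)² = 0.000392
δQ/Q = √(0.0537) = 0.232
Q = 22200, so δQ = 0.232 × 22200 = 5160.

5160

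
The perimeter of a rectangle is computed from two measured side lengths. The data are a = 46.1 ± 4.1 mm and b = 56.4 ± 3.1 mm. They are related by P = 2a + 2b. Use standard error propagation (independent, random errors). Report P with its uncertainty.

205 ± 10.3 mm

P is a linear combination, so absolute uncertainties add in quadrature:
  (2·δa)² = 67.2;  (2·δb)² = 38.4
δP = √(106) = 10.3 mm
P = 205 mm.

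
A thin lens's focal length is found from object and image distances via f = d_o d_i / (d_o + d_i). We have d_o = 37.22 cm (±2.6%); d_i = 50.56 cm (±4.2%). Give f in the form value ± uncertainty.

∂f/∂d_o = (d_i/(d_o+d_i))² = 0.332;  ∂f/∂d_i = (d_o/(d_o+d_i))² = 0.180
δf = √((∂f/∂d_o · δd_o)² + (∂f/∂d_i · δd_i)²) = √(0.103 + 0.146) = 0.499 cm
f = 21.44 cm.

21.44 ± 0.499 cm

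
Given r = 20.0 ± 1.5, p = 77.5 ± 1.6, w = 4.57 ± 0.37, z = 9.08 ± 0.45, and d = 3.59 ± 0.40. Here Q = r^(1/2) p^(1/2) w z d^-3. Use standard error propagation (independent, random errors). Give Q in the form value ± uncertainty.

Relative error in a monomial: (δQ/Q)² = Σ (nᵢ · δxᵢ/xᵢ)².
  (½·δr/r)² = (0.5×0.0750)² = 0.00141;  (½·δp/p)² = (0.5×0.0206)² = 0.000107;  (1·δw/w)² = (1×0.0810)² = 0.00655;  (1·δz/z)² = (1×0.0496)² = 0.00246;  (-3·δd/d)² = (-3×0.111)² = 0.112
δQ/Q = √(0.122) = 0.350
Q = 35.3, so δQ = 0.350 × 35.3 = 12.3.

35.3 ± 12.3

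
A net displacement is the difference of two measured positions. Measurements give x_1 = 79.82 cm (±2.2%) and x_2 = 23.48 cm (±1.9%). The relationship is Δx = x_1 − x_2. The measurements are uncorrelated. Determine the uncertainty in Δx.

1.81 cm

Absolute uncertainties add in quadrature for a linear combination:
  (δx_1)² = 3.08;  (δx_2)² = 0.199
δΔx = √(3.28) = 1.81 cm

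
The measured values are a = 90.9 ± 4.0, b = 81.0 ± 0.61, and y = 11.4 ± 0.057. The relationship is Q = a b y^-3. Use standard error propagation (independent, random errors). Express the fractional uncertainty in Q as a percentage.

4.71%

Products/powers → add relative errors in quadrature, weighted by exponent:
  (1·δa/a)² = (1×0.0440)² = 0.00194;  (1·δb/b)² = (1×0.00753)² = 5.67e-05;  (-3·δy/y)² = (-3×0.00500)² = 0.000225
δQ/Q = √(0.00222) = 0.0471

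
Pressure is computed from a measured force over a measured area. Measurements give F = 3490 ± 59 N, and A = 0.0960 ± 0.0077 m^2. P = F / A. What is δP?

2980 Pa

Relative error in a monomial: (δP/P)² = Σ (nᵢ · δxᵢ/xᵢ)².
  (1·δF/F)² = (1×0.0169)² = 0.000286;  (-1·δA/A)² = (-1×0.0802)² = 0.00643
δP/P = √(0.00672) = 0.0820
P = 36400 Pa, so δP = 0.0820 × 36400 = 2980 Pa.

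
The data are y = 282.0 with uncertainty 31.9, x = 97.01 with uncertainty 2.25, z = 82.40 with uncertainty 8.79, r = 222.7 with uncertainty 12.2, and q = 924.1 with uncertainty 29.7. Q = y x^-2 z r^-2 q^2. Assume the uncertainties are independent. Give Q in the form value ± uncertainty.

42.51 ± 8.76

Each factor contributes (exponent × relative error)² to (δQ/Q)²:
  (1·δy/y)² = (1×0.113)² = 0.0128;  (-2·δx/x)² = (-2×0.0232)² = 0.00215;  (1·δz/z)² = (1×0.107)² = 0.0114;  (-2·δr/r)² = (-2×0.0548)² = 0.0120;  (2·δq/q)² = (2×0.0321)² = 0.00413
δQ/Q = √(0.0425) = 0.206
Q = 42.51, so δQ = 0.206 × 42.51 = 8.76.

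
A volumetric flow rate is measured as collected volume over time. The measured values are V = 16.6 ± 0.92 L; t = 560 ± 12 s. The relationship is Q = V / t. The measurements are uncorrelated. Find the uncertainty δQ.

0.00176 L/s

Each factor contributes (exponent × relative error)² to (δQ/Q)²:
  (1·δV/V)² = (1×0.0554)² = 0.00307;  (-1·δt/t)² = (-1×0.0214)² = 0.000459
δQ/Q = √(0.00353) = 0.0594
Q = 0.0296 L/s, so δQ = 0.0594 × 0.0296 = 0.00176 L/s.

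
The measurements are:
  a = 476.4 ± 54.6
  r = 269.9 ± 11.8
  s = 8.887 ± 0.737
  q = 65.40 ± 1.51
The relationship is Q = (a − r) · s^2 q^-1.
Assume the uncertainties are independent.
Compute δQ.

79.3

Let u = a − r = 206.5. δu = √(δa² + δr²) = √(2980 + 139) = 55.9, so δu/u = 0.271.
Q is then a monomial in u, s, q:
δQ/Q = √((δu/u)² + (2·δs/s)² + (-1·δq/q)²) = √(0.0732 + 0.0275 + 0.000533) = 0.318
Q = 249.4, so δQ = 0.318 × 249.4 = 79.3.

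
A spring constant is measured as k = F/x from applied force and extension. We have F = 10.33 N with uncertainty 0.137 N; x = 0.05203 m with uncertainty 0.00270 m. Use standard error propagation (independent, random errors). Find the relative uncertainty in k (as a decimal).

0.0536

k is a product of powers, so relative uncertainties combine in quadrature:
  (1·δF/F)² = (1×0.0133)² = 0.000176;  (-1·δx/x)² = (-1×0.0519)² = 0.00269
δk/k = √(0.00287) = 0.0536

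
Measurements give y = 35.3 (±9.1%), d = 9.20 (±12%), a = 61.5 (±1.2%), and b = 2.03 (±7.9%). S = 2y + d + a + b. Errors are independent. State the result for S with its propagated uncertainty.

Absolute uncertainties add in quadrature for a linear combination:
  (2·δy)² = 41.3;  (δd)² = 1.22;  (δa)² = 0.545;  (δb)² = 0.0257
δS = √(43.1) = 6.56
S = 143.

143 ± 6.56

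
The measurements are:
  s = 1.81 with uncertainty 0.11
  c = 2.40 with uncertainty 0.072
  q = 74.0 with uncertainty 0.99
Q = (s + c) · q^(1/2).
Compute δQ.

Let u = s + c = 4.21. δu = √(δs² + δc²) = √(0.0121 + 0.00518) = 0.131, so δu/u = 0.0312.
Q is then a monomial in u, q:
δQ/Q = √((δu/u)² + (½·δq/q)²) = √(0.000975 + 4.47e-05) = 0.0319
Q = 36.2, so δQ = 0.0319 × 36.2 = 1.16.

1.16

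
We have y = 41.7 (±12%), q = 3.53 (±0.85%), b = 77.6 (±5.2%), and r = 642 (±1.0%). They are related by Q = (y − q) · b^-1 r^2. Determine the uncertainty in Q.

28900

Let u = y − q = 38.2. δu = √(δy² + δq²) = √(25.0 + 0.000900) = 5.00, so δu/u = 0.131.
Q is then a monomial in u, b, r:
δQ/Q = √((δu/u)² + (-1·δb/b)² + (2·δr/r)²) = √(0.0172 + 0.00270 + 0.000400) = 0.142
Q = 2.03e+05, so δQ = 0.142 × 2.03e+05 = 28900.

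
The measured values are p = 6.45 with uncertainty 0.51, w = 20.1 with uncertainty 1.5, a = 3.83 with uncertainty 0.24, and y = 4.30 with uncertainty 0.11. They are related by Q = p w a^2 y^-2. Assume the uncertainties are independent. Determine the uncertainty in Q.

Each factor contributes (exponent × relative error)² to (δQ/Q)²:
  (1·δp/p)² = (1×0.0791)² = 0.00625;  (1·δw/w)² = (1×0.0746)² = 0.00557;  (2·δa/a)² = (2×0.0627)² = 0.0157;  (-2·δy/y)² = (-2×0.0256)² = 0.00262
δQ/Q = √(0.0301) = 0.174
Q = 103, so δQ = 0.174 × 103 = 17.9.

17.9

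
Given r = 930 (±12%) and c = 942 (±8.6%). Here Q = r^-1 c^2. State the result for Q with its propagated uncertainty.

954 ± 200

Relative error in a monomial: (δQ/Q)² = Σ (nᵢ · δxᵢ/xᵢ)².
  (-1·δr/r)² = (-1×0.120)² = 0.0144;  (2·δc/c)² = (2×0.0860)² = 0.0296
δQ/Q = √(0.0440) = 0.210
Q = 954, so δQ = 0.210 × 954 = 200.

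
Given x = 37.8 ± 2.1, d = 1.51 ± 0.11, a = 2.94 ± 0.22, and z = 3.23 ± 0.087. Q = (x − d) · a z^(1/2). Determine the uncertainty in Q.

Let u = x − d = 36.3. δu = √(δx² + δd²) = √(4.41 + 0.0121) = 2.10, so δu/u = 0.0579.
Q is then a monomial in u, a, z:
δQ/Q = √((δu/u)² + (1·δa/a)² + (½·δz/z)²) = √(0.00336 + 0.00560 + 0.000181) = 0.0956
Q = 192, so δQ = 0.0956 × 192 = 18.3.

18.3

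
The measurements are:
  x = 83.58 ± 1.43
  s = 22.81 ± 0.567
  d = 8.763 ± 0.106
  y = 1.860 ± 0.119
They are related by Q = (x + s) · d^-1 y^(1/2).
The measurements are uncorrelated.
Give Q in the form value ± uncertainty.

Let u = x + s = 106.4. δu = √(δx² + δs²) = √(2.04 + 0.321) = 1.54, so δu/u = 0.0145.
Q is then a monomial in u, d, y:
δQ/Q = √((δu/u)² + (-1·δd/d)² + (½·δy/y)²) = √(0.000209 + 0.000146 + 0.00102) = 0.0371
Q = 16.56, so δQ = 0.0371 × 16.56 = 0.615.

16.56 ± 0.615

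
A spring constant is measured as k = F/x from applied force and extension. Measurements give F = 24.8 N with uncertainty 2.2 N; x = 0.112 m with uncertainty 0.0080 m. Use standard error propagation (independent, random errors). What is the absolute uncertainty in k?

Since k is a product/quotient, work with relative uncertainties:
  (1·δF/F)² = (1×0.0887)² = 0.00787;  (-1·δx/x)² = (-1×0.0714)² = 0.00510
δk/k = √(0.0130) = 0.114
k = 221 N/m, so δk = 0.114 × 221 = 25.2 N/m.

25.2 N/m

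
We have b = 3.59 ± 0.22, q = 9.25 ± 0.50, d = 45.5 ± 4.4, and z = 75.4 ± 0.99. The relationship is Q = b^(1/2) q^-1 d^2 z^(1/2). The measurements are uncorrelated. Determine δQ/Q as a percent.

Products/powers → add relative errors in quadrature, weighted by exponent:
  (½·δb/b)² = (0.5×0.0613)² = 0.000939;  (-1·δq/q)² = (-1×0.0541)² = 0.00292;  (2·δd/d)² = (2×0.0967)² = 0.0374;  (½·δz/z)² = (0.5×0.0131)² = 4.31e-05
δQ/Q = √(0.0413) = 0.203

20.3%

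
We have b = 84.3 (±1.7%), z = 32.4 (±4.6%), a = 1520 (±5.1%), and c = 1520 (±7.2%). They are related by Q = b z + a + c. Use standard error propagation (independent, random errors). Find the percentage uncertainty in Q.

Let p = b·z = 2730. δp/p = √((1·δb/b)² + (1·δz/z)²) = √(0.000289 + 0.00212) = 0.0490, so δp = 134.
Q = p + a + c: δQ = √(δp² + δa² + δc²) = √(17900 + 6010 + 12000) = 190
Q = 5770, so δQ/Q = 190/5770 = 0.0328.

3.28%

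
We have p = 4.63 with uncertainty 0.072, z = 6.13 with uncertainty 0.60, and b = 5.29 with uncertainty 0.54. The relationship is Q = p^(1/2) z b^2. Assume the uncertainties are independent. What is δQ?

83.6

For a monomial Q ∝ p^(1/2), z, b^2, fractional errors add in quadrature:
  (½·δp/p)² = (0.5×0.0156)² = 6.05e-05;  (1·δz/z)² = (1×0.0979)² = 0.00958;  (2·δb/b)² = (2×0.102)² = 0.0417
δQ/Q = √(0.0513) = 0.227
Q = 369, so δQ = 0.227 × 369 = 83.6.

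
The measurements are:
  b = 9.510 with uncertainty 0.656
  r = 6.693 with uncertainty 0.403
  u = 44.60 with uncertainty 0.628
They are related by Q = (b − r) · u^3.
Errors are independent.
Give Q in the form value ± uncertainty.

249900 ± 69100

Let w = b − r = 2.817. δw = √(δb² + δr²) = √(0.430 + 0.162) = 0.770, so δw/w = 0.273.
Q is then a monomial in w, u:
δQ/Q = √((δw/w)² + (3·δu/u)²) = √(0.0747 + 0.00178) = 0.277
Q = 249900, so δQ = 0.277 × 249900 = 69100.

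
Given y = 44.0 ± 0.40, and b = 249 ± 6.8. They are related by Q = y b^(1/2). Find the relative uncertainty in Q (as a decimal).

Q is a product of powers, so relative uncertainties combine in quadrature:
  (1·δy/y)² = (1×0.00909)² = 8.26e-05;  (½·δb/b)² = (0.5×0.0273)² = 0.000186
δQ/Q = √(0.000269) = 0.0164

0.0164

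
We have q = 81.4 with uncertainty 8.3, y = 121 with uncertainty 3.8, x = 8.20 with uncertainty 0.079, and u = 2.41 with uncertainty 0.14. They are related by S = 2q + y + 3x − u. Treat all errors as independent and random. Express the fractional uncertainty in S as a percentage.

Absolute uncertainties add in quadrature for a linear combination:
  (2·δq)² = 276;  (δy)² = 14.4;  (3·δx)² = 0.0562;  (δu)² = 0.0196
δS = √(290) = 17.0
S = 306, so δS/S = 17.0/306 = 0.0557.

5.57%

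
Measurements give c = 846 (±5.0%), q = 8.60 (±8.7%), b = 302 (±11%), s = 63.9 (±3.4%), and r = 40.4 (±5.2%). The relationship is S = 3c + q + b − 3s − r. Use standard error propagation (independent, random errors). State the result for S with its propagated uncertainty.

2620 ± 131

Each term contributes (cᵢ δxᵢ)² to (δS)²:
  (3·δc)² = 16100;  (δq)² = 0.560;  (δb)² = 1100;  (3·δs)² = 42.5;  (δr)² = 4.41
δS = √(17300) = 131
S = 2620.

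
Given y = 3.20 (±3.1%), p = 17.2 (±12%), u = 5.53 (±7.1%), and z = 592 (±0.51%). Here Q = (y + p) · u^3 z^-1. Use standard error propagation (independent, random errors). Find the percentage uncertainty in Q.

Let w = y + p = 20.4. δw = √(δy² + δp²) = √(0.00984 + 4.26) = 2.07, so δw/w = 0.101.
Q is then a monomial in w, u, z:
δQ/Q = √((δw/w)² + (3·δu/u)² + (-1·δz/z)²) = √(0.0103 + 0.0454 + 2.6e-05) = 0.236

23.6%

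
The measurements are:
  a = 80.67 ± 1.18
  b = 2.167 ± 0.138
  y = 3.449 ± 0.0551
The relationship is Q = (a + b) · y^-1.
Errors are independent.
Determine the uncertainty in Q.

Let u = a + b = 82.84. δu = √(δa² + δb²) = √(1.39 + 0.0190) = 1.19, so δu/u = 0.0143.
Q is then a monomial in u, y:
δQ/Q = √((δu/u)² + (-1·δy/y)²) = √(0.000206 + 0.000255) = 0.0215
Q = 24.02, so δQ = 0.0215 × 24.02 = 0.516.

0.516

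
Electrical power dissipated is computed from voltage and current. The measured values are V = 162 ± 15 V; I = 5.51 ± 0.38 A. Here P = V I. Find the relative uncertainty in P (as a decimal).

For a monomial P ∝ V, I, fractional errors add in quadrature:
  (1·δV/V)² = (1×0.0926)² = 0.00857;  (1·δI/I)² = (1×0.0690)² = 0.00476
δP/P = √(0.0133) = 0.115

0.115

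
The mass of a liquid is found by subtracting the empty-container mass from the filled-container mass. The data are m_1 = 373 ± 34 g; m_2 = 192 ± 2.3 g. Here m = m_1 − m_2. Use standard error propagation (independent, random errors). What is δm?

Absolute uncertainties add in quadrature for a linear combination:
  (δm_1)² = 1160;  (δm_2)² = 5.29
δm = √(1160) = 34.1 g

34.1 g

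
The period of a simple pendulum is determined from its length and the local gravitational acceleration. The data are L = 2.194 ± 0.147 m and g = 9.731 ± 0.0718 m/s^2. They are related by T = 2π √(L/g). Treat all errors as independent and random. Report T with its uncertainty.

For a monomial T ∝ L^(1/2), g^(-1/2), fractional errors add in quadrature:
  (½·δL/L)² = (0.5×0.0670)² = 0.00112;  (−½·δg/g)² = (-0.5×0.00738)² = 1.36e-05
δT/T = √(0.00114) = 0.0337
T = 2.983 s, so δT = 0.0337 × 2.983 = 0.101 s.

2.983 ± 0.101 s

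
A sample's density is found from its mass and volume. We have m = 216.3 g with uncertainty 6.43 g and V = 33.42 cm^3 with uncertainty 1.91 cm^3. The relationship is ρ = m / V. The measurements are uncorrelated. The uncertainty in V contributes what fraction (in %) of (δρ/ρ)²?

(δρ/ρ)² = (1·δm/m)² + (-1·δV/V)²
  m term: (1×0.0297)² = 0.000884
  V term: (-1×0.0572)² = 0.00327
Total = 0.00415. Share from V = 0.00327/0.00415 = 0.787.

78.7%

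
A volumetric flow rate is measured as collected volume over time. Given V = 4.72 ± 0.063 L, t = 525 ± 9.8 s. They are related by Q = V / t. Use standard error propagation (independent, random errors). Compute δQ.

Products/powers → add relative errors in quadrature, weighted by exponent:
  (1·δV/V)² = (1×0.0133)² = 0.000178;  (-1·δt/t)² = (-1×0.0187)² = 0.000348
δQ/Q = √(0.000527) = 0.0229
Q = 0.00899 L/s, so δQ = 0.0229 × 0.00899 = 0.000206 L/s.

0.000206 L/s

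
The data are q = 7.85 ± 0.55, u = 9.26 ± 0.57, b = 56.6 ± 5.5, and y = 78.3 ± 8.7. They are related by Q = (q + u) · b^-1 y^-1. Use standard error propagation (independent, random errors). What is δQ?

0.000597

Let w = q + u = 17.1. δw = √(δq² + δu²) = √(0.303 + 0.325) = 0.792, so δw/w = 0.0463.
Q is then a monomial in w, b, y:
δQ/Q = √((δw/w)² + (-1·δb/b)² + (-1·δy/y)²) = √(0.00214 + 0.00944 + 0.0123) = 0.155
Q = 0.00386, so δQ = 0.155 × 0.00386 = 0.000597.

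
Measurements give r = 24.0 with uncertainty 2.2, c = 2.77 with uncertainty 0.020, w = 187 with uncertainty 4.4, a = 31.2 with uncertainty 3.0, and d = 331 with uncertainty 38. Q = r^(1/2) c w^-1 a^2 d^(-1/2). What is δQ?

0.805

Each factor contributes (exponent × relative error)² to (δQ/Q)²:
  (½·δr/r)² = (0.5×0.0917)² = 0.00210;  (1·δc/c)² = (1×0.00722)² = 5.21e-05;  (-1·δw/w)² = (-1×0.0235)² = 0.000554;  (2·δa/a)² = (2×0.0962)² = 0.0370;  (−½·δd/d)² = (-0.5×0.115)² = 0.00329
δQ/Q = √(0.0430) = 0.207
Q = 3.88, so δQ = 0.207 × 3.88 = 0.805.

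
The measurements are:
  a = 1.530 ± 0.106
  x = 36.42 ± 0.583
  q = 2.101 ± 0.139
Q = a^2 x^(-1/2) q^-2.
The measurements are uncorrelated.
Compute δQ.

Each factor contributes (exponent × relative error)² to (δQ/Q)²:
  (2·δa/a)² = (2×0.0693)² = 0.0192;  (−½·δx/x)² = (-0.5×0.0160)² = 6.41e-05;  (-2·δq/q)² = (-2×0.0662)² = 0.0175
δQ/Q = √(0.0368) = 0.192
Q = 0.08787, so δQ = 0.192 × 0.08787 = 0.0169.

0.0169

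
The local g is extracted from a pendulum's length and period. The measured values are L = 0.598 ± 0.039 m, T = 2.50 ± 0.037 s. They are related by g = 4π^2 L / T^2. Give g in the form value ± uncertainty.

Since g is a product/quotient, work with relative uncertainties:
  (1·δL/L)² = (1×0.0652)² = 0.00425;  (-2·δT/T)² = (-2×0.0148)² = 0.000876
δg/g = √(0.00513) = 0.0716
g = 3.78 m/s^2, so δg = 0.0716 × 3.78 = 0.271 m/s^2.

3.78 ± 0.271 m/s^2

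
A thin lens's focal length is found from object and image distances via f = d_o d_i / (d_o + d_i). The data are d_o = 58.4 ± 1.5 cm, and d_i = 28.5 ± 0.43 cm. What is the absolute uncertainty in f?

0.252 cm

∂f/∂d_o = (d_i/(d_o+d_i))² = 0.108;  ∂f/∂d_i = (d_o/(d_o+d_i))² = 0.452
δf = √((∂f/∂d_o · δd_o)² + (∂f/∂d_i · δd_i)²) = √(0.0260 + 0.0377) = 0.252 cm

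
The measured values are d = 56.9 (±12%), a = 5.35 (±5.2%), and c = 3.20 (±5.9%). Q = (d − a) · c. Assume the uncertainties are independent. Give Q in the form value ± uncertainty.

Let u = d − a = 51.5. δu = √(δd² + δa²) = √(46.6 + 0.0774) = 6.83, so δu/u = 0.133.
Q is then a monomial in u, c:
δQ/Q = √((δu/u)² + (1·δc/c)²) = √(0.0176 + 0.00348) = 0.145
Q = 165, so δQ = 0.145 × 165 = 23.9.

165 ± 23.9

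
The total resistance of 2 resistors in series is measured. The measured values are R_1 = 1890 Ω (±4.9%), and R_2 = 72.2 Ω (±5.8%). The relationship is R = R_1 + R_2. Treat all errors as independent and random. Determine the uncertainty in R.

Sums and differences: (δR)² = Σ (cᵢ δxᵢ)².
  (δR_1)² = 8580;  (δR_2)² = 17.5
δR = √(8590) = 92.7 Ω

92.7 Ω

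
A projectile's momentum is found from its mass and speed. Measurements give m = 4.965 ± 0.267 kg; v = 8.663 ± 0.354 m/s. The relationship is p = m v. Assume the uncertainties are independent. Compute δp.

2.91 kg·m/s

For a monomial p ∝ m, v, fractional errors add in quadrature:
  (1·δm/m)² = (1×0.0538)² = 0.00289;  (1·δv/v)² = (1×0.0409)² = 0.00167
δp/p = √(0.00456) = 0.0675
p = 43.01 kg·m/s, so δp = 0.0675 × 43.01 = 2.91 kg·m/s.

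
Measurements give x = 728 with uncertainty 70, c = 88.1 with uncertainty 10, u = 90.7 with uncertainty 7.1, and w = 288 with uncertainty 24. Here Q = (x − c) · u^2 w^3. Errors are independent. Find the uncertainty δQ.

Let h = x − c = 640. δh = √(δx² + δc²) = √(4900 + 100) = 70.7, so δh/h = 0.111.
Q is then a monomial in h, u, w:
δQ/Q = √((δh/h)² + (2·δu/u)² + (3·δw/w)²) = √(0.0122 + 0.0245 + 0.0625) = 0.315
Q = 1.26e+14, so δQ = 0.315 × 1.26e+14 = 3.96e+13.

3.96e+13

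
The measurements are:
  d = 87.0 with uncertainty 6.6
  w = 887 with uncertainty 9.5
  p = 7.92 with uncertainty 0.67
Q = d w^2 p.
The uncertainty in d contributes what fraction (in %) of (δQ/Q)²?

43.0%

(δQ/Q)² = (1·δd/d)² + (2·δw/w)² + (1·δp/p)²
  d term: (1×0.0759)² = 0.00576
  w term: (2×0.0107)² = 0.000459
  p term: (1×0.0846)² = 0.00716
Total = 0.0134. Share from d = 0.00576/0.0134 = 0.430.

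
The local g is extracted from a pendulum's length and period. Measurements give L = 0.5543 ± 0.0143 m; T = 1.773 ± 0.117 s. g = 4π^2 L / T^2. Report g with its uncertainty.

Each factor contributes (exponent × relative error)² to (δg/g)²:
  (1·δL/L)² = (1×0.0258)² = 0.000666;  (-2·δT/T)² = (-2×0.0660)² = 0.0174
δg/g = √(0.0181) = 0.134
g = 6.961 m/s^2, so δg = 0.134 × 6.961 = 0.936 m/s^2.

6.961 ± 0.936 m/s^2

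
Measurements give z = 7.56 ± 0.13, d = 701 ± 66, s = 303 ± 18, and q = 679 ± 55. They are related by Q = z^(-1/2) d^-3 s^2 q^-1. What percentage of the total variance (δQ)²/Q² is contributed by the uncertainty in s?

(δQ/Q)² = (−½·δz/z)² + (-3·δd/d)² + (2·δs/s)² + (-1·δq/q)²
  z term: (-0.5×0.0172)² = 7.39e-05
  d term: (-3×0.0942)² = 0.0798
  s term: (2×0.0594)² = 0.0141
  q term: (-1×0.0810)² = 0.00656
Total = 0.101. Share from s = 0.0141/0.101 = 0.140.

14.0%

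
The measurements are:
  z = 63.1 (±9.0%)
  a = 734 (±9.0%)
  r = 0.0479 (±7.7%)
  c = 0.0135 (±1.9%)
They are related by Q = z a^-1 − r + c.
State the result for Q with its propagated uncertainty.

Let p = z·a^-1 = 0.0860. δp/p = √((1·δz/z)² + (-1·δa/a)²) = √(0.00810 + 0.00810) = 0.127, so δp = 0.0109.
Q = p − r + c: δQ = √(δp² + δr² + δc²) = √(0.000120 + 1.36e-05 + 6.58e-08) = 0.0115
Q = 0.0516.

0.0516 ± 0.0115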